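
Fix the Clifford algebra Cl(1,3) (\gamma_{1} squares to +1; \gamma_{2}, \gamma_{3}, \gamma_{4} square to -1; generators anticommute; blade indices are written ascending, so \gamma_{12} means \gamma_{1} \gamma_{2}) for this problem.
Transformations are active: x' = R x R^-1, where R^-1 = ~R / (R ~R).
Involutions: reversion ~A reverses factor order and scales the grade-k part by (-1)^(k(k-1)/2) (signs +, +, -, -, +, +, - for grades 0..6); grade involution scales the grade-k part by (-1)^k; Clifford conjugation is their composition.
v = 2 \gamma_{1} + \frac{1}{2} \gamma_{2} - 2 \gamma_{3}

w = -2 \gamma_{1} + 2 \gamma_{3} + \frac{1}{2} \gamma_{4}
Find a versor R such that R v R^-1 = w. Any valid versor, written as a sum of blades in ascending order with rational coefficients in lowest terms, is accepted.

Reasoning: v^2 = w^2 = -\frac{1}{4} since conjugation preserves the quadratic form; R = v + w = \frac{1}{2} \gamma_{2} + \frac{1}{2} \gamma_{4} is then valid when invertible, keeping its own part and reversing (v - w)/2.
Answer: \frac{1}{2} \gamma_{2} + \frac{1}{2} \gamma_{4}


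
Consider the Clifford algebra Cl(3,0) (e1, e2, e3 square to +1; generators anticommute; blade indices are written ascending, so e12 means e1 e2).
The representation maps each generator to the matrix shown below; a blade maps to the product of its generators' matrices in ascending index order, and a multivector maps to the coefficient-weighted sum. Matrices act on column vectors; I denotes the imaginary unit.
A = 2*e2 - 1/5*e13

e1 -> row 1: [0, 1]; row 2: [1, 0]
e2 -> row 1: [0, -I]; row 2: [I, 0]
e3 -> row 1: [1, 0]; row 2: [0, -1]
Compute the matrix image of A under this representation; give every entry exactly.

Bivector images (products of the table entries): rho(e13) = rho(e1)rho(e3) = row 1: [0, -1]; row 2: [1, 0].
M = (2)*rho(e2) + (-1/5)*rho(e13), summed entrywise:
Answer: row 1: [0, 1/5 - 2*I]; row 2: [-1/5 + 2*I, 0]


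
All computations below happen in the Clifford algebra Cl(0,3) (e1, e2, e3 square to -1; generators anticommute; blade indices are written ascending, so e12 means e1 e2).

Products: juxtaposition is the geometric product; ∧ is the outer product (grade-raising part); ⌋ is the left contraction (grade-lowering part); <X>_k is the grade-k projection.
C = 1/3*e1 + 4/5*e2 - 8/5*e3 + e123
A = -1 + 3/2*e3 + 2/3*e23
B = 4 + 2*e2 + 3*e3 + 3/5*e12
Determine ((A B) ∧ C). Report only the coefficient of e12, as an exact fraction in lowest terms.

step 1: -17/2 - 4*e2 + 13/3*e3 - 3/5*e12 + 2/5*e13 - 1/3*e23 + 9/10*e123
step 2: -17/6*e1 - 34/5*e2 + 68/5*e3 + 4/3*e12 - 13/9*e13 + 44/15*e23 - 3587/450*e123
Answer: 4/3


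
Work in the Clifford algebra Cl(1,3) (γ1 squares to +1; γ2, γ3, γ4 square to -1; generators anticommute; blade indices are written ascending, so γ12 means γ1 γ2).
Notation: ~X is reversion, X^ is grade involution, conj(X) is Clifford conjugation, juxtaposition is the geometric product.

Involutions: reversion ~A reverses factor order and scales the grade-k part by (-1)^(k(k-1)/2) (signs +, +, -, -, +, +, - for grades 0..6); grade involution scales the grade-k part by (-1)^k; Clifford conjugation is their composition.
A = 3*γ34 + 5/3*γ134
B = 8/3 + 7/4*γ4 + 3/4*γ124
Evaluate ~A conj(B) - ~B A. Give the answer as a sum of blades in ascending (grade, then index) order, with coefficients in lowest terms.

first term: -21/4*γ3 - 35/12*γ13 + 5/4*γ23 - 8*γ34 + 9/4*γ123 - 40/9*γ134
second term: 21/4*γ3 - 35/12*γ13 - 5/4*γ23 + 8*γ34 - 9/4*γ123 + 40/9*γ134
Answer: -21/2*γ3 + 5/2*γ23 - 16*γ34 + 9/2*γ123 - 80/9*γ134


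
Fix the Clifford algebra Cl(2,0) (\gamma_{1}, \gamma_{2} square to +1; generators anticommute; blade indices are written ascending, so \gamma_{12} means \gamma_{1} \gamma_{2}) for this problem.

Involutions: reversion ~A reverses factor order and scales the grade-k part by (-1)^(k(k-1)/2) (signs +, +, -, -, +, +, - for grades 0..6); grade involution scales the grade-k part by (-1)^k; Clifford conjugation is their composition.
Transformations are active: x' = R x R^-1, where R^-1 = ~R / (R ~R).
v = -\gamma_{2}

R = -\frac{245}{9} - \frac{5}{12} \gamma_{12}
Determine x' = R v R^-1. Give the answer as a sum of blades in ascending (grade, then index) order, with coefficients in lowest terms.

~R = -\frac{245}{9} + \frac{5}{12} \gamma_{12}, and R ~R = \frac{960625}{1296}, so R^-1 = ~R / (\frac{960625}{1296}).
R v = \frac{5}{12} \gamma_{1} + \frac{245}{9} \gamma_{2}
Answer: -\frac{1176}{38425} \gamma_{1} - \frac{38407}{38425} \gamma_{2}


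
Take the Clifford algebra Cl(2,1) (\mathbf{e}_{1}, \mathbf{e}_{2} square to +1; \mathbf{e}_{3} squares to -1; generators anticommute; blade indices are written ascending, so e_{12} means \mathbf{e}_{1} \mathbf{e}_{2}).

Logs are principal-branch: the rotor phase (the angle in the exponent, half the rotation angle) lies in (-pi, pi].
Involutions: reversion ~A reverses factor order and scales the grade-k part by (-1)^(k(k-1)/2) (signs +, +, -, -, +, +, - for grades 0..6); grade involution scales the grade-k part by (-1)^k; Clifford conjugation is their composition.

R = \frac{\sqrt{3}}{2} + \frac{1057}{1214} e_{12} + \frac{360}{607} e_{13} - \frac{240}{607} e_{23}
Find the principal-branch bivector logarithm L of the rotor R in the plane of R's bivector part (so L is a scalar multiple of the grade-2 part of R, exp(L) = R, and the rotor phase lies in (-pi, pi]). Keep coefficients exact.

The scalar part of R is \frac{\sqrt{3}}{2}, so the principal-branch rotor phase is pinned; divide the bivector part by its sine to get the unit plane — L is the phase times that plane.
Concretely: cos(phase) = \frac{\sqrt{3}}{2} gives phase = ±\frac{\pi}{6}, and since phase/sin(phase) is even the sign is immaterial: L = (phase/sin(phase)) * <R>_2 = (\frac{\pi}{3}) * <R>_2.
Answer: \frac{1057 \pi}{3642} e_{12} + \frac{120 \pi}{607} e_{13} - \frac{80 \pi}{607} e_{23}


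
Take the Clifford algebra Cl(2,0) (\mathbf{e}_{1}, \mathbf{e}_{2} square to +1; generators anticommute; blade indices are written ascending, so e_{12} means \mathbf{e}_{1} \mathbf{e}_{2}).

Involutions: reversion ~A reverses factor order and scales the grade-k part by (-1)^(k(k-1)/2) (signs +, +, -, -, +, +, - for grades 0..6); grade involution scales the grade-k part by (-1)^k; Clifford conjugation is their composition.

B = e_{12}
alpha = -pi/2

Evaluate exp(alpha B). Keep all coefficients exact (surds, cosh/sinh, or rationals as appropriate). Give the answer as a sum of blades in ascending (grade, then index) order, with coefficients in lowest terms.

B^2 = (1)^2*(e_{12})^2 = 1*(-1) = -1 (a basis 2-blade squares to minus the product of its generators' squares).
B^2 = -1 — the negative square puts this in the circular regime; l = 1, alpha*l = - \frac{\pi}{2}, so exp(alpha B) = cos(- \frac{\pi}{2}) + (sin(- \frac{\pi}{2})/1)*B = 0 + (-1)*B.
Answer: -e_{12}


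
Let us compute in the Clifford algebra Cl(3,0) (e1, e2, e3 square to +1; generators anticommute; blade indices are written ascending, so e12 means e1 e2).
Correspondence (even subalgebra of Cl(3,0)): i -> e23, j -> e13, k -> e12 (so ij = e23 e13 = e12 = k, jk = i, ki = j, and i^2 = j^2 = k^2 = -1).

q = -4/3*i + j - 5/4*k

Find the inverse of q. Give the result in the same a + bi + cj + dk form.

In blades: q = -5/4*e12 + e13 - 4/3*e23.
With qbar = 5/4*e12 - e13 + 4/3*e23 (scalar fixed, mapped units negated), q qbar = 625/144 (the sum of squared coefficients), so q^-1 = qbar / (625/144) = 36/125*e12 - 144/625*e13 + 192/625*e23; translating back:
Answer: 192/625*i - 144/625*j + 36/125*k


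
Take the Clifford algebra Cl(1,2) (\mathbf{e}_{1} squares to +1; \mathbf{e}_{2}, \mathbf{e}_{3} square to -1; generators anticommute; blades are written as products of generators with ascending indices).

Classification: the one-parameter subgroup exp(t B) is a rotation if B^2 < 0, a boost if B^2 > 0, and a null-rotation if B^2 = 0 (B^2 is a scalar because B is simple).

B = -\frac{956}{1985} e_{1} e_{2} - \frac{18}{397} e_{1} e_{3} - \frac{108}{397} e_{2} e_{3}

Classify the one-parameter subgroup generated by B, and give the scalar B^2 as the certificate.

B^2 term by term: the squares give (-\frac{956}{1985})^2*(e_{1} e_{2})^2 + (-\frac{18}{397})^2*(e_{1} e_{3})^2 + (-\frac{108}{397})^2*(e_{2} e_{3})^2 = \frac{913936}{3940225}*(+1) + \frac{324}{157609}*(+1) + \frac{11664}{157609}*(-1) = \frac{4}{25} (each basis 2-blade squares to minus the product of its generators' squares); cross terms between blades sharing an index anticommute and cancel. So B^2 = \frac{4}{25}.
Answer: boost, certificate B^2 = \frac{4}{25}. Check the certificate: B^2 = \frac{4}{25}, and that sign is decisive whatever form B takes.


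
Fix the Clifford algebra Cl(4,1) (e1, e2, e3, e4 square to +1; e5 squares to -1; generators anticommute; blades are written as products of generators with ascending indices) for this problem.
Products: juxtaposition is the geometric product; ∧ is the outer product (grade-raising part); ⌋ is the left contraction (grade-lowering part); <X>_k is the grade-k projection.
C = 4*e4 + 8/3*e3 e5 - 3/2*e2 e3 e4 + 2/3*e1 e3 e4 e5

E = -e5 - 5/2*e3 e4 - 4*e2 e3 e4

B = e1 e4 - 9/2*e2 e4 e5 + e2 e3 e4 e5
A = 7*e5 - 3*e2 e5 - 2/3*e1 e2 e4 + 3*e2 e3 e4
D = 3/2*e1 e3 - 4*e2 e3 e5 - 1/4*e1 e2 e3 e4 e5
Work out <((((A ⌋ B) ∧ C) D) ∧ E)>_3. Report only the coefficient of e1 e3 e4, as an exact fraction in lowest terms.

step 1: -27/2*e4 - 3*e5 + 63/2*e2 e4 - 3*e3 e4 + 7*e2 e3 e4
step 2: 12*e4 e5 + 36*e3 e4 e5 - 177/2*e2 e3 e4 e5
step 3: -177/8*e1 + 354*e4 - 9*e1 e2 - 144*e2 e4 - 3*e1 e2 e3 - 54*e1 e4 e5 + 48*e2 e3 e4 - 531/4*e1 e2 e4 e5 + 18*e1 e3 e4 e5
step 4: 177/8*e1 e5 - 354*e4 e5 + 9*e1 e2 e5 + 885/16*e1 e3 e4 + 144*e2 e4 e5 + 111*e1 e2 e3 e4 + 3*e1 e2 e3 e5 - 48*e2 e3 e4 e5
step 5: 9*e1 e2 e5 + 885/16*e1 e3 e4 + 144*e2 e4 e5
Answer: 885/16


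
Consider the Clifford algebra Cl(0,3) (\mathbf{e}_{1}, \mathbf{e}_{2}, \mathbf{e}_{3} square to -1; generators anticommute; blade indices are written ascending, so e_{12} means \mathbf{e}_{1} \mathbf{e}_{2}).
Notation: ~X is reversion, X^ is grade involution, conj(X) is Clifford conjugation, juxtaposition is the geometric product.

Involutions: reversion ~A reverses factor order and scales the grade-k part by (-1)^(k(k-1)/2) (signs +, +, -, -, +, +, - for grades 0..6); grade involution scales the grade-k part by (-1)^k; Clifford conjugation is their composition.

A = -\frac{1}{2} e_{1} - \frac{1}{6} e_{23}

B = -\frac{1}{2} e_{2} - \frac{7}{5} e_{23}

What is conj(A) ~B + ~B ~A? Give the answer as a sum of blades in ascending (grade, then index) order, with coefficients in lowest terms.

first term: -\frac{7}{30} - \frac{1}{12} e_{3} - \frac{1}{4} e_{12} + \frac{7}{10} e_{123}
second term: -\frac{7}{30} + \frac{1}{12} e_{3} - \frac{1}{4} e_{12} - \frac{7}{10} e_{123}
Answer: -\frac{7}{15} - \frac{1}{2} e_{12}


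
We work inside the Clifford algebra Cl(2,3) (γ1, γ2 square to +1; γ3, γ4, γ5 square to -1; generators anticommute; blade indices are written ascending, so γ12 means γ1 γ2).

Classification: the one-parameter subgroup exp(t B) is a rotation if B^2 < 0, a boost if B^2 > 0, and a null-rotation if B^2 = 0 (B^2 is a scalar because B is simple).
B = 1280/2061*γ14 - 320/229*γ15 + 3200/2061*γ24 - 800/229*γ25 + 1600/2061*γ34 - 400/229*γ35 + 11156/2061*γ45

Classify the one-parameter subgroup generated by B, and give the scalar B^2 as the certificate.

B^2 term by term: the squares give (1280/2061)^2*(γ14)^2 + (-320/229)^2*(γ15)^2 + (3200/2061)^2*(γ24)^2 + (-800/229)^2*(γ25)^2 + (1600/2061)^2*(γ34)^2 + (-400/229)^2*(γ35)^2 + (11156/2061)^2*(γ45)^2 = 1638400/4247721*(+1) + 102400/52441*(+1) + 10240000/4247721*(+1) + 640000/52441*(+1) + 2560000/4247721*(-1) + 160000/52441*(-1) + 124456336/4247721*(-1) = -16 (each basis 2-blade squares to minus the product of its generators' squares); cross terms between blades sharing an index anticommute and cancel; the commuting (index-disjoint) pairs give grade-4 terms 2*c*c'*(blade product), which cancel blade by blade — γ1245: 2048000/471969 - 2048000/471969 = 0; γ1345: 1024000/471969 - 1024000/471969 = 0; γ2345: 2560000/471969 - 2560000/471969 = 0 — confirming B is simple. So B^2 = -16.
Answer: rotation, certificate B^2 = -16. The scalar -16 is the complete invariant here: its sign names the subgroup type.


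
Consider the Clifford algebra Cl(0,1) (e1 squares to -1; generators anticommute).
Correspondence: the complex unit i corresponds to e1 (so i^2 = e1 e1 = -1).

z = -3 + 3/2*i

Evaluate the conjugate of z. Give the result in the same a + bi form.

In blades: z = -3 + 3/2*e1.
Conjugation here is Clifford conjugation: the scalar is fixed and the grade-1 and grade-2 blades all flip sign, giving -3 - 3/2*e1; translating back:
Answer: -3 - 3/2*i


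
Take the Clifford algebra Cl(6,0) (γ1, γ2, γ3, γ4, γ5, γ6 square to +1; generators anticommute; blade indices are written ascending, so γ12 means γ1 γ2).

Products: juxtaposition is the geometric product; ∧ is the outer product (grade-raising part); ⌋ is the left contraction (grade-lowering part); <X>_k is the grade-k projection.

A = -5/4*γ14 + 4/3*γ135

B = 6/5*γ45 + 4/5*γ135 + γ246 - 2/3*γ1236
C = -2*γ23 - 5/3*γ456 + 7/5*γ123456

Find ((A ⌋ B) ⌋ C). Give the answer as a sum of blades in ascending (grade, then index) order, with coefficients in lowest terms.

step 1: -16/15
step 2: 32/15*γ23 + 16/9*γ456 - 112/75*γ123456
Answer: 32/15*γ23 + 16/9*γ456 - 112/75*γ123456


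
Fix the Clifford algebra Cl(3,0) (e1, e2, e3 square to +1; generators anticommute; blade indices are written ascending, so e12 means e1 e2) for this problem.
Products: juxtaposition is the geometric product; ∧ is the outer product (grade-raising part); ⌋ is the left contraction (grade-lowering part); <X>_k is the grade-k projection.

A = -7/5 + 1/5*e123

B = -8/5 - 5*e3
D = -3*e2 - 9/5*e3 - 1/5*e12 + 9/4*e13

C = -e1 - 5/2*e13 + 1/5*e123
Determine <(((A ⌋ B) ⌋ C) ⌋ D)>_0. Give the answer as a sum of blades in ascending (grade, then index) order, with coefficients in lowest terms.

step 1: 56/25 + 7*e3
step 2: 763/50*e1 + 7/5*e12 - 28/5*e13 + 56/125*e123
step 3: 322/25 - 763/250*e2 + 6867/200*e3
step 4: 322/25
Answer: 322/25


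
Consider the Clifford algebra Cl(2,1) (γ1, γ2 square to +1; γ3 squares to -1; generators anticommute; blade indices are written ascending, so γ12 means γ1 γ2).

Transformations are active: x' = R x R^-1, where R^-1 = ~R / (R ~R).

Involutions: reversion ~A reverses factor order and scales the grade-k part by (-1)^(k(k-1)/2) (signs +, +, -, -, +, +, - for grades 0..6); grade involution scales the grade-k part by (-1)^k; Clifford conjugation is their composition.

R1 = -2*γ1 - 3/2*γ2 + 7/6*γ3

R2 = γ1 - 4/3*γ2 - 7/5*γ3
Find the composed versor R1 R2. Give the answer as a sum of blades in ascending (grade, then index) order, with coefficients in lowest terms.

Distribute over the terms of R1 (each basis-blade product reordered to ascending indices, repeated generators contracted through their squares):
(-2*γ1) R2 = -2 + 8/3*γ12 + 14/5*γ13
(-3/2*γ2) R2 = 2 + 3/2*γ12 + 21/10*γ23
(7/6*γ3) R2 = 49/30 - 7/6*γ13 + 14/9*γ23
Summing the partial products and collecting blades:
Answer: 49/30 + 25/6*γ12 + 49/30*γ13 + 329/90*γ23


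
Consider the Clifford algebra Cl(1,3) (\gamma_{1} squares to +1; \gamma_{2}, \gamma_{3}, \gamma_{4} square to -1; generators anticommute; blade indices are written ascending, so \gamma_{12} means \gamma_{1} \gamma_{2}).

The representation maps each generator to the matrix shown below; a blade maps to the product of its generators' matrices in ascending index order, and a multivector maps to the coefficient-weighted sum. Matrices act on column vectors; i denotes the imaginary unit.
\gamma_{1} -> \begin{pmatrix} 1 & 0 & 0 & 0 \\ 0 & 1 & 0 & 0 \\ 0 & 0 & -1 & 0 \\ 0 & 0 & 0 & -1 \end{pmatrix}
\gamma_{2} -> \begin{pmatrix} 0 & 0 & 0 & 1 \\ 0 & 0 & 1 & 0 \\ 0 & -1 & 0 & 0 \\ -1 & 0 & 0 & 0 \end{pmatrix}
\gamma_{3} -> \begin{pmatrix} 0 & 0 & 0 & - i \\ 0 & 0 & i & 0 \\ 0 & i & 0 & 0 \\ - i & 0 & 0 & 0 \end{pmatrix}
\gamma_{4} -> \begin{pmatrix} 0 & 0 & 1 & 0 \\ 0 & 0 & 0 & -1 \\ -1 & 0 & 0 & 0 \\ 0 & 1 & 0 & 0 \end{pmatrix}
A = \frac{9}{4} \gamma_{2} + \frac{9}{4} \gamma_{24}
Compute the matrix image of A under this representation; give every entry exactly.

Bivector images (products of the table entries): rho(\gamma_{24}) = rho(\gamma_{2})rho(\gamma_{4}) = \begin{pmatrix} 0 & 1 & 0 & 0 \\ -1 & 0 & 0 & 0 \\ 0 & 0 & 0 & 1 \\ 0 & 0 & -1 & 0 \end{pmatrix}.
M = (\frac{9}{4})*rho(\gamma_{2}) + (\frac{9}{4})*rho(\gamma_{24}), summed entrywise:
Answer: \begin{pmatrix} 0 & \frac{9}{4} & 0 & \frac{9}{4} \\ - \frac{9}{4} & 0 & \frac{9}{4} & 0 \\ 0 & - \frac{9}{4} & 0 & \frac{9}{4} \\ - \frac{9}{4} & 0 & - \frac{9}{4} & 0 \end{pmatrix}


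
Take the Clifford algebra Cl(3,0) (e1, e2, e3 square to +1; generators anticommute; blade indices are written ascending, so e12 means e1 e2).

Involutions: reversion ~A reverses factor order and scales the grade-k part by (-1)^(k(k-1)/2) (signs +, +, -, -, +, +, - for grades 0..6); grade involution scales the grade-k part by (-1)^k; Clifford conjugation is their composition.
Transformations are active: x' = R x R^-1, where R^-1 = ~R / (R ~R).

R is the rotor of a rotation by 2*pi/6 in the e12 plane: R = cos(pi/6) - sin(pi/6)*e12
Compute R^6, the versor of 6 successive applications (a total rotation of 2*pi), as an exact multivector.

Half-angle bookkeeping: 6 applications in e12 add up to rotor phase 6*pi/6 = pi, so R^6 = cos(pi) - sin(pi)*e12.
cos(pi) = -1 and sin(pi) = 0, so R^6 = -1. The total rotation 2*pi is 1 full turn, so every vector returns to itself, yet the rotor is -1, on the OTHER sheet of the double cover (an odd number of 2*pi turns).
Answer: -1


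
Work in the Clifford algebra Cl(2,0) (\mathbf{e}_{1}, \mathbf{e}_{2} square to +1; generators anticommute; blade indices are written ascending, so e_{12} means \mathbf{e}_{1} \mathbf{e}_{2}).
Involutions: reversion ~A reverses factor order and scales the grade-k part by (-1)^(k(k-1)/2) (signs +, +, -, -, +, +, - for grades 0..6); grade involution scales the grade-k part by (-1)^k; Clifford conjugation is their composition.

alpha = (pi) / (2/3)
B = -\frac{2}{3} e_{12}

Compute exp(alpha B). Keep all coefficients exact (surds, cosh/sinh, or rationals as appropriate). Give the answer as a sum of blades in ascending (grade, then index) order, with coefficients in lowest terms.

B^2 = (-\frac{2}{3})^2*(e_{12})^2 = \frac{4}{9}*(-1) = -\frac{4}{9} (a basis 2-blade squares to minus the product of its generators' squares).
B^2 = -\frac{4}{9} — a negative square means the series sums to a rotation: l = \frac{2}{3}, alpha*l = \pi, so exp(alpha B) = cos(\pi) + (sin(\pi)/(\frac{2}{3}))*B = -1 + (0)*B.
Answer: -1


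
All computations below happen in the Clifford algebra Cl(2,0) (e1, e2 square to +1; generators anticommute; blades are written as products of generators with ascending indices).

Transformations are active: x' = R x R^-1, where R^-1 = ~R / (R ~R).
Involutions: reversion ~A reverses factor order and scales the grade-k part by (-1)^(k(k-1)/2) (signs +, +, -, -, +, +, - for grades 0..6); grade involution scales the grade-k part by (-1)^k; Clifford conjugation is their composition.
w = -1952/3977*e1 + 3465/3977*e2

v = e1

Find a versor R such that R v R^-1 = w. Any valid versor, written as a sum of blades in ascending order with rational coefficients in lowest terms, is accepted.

Here q(v) = q(w) = 1; the classical choice R = v + w = 2025/3977*e1 + 3465/3977*e2 then realises v -> w under the sandwich.
Answer: 2025/3977*e1 + 3465/3977*e2


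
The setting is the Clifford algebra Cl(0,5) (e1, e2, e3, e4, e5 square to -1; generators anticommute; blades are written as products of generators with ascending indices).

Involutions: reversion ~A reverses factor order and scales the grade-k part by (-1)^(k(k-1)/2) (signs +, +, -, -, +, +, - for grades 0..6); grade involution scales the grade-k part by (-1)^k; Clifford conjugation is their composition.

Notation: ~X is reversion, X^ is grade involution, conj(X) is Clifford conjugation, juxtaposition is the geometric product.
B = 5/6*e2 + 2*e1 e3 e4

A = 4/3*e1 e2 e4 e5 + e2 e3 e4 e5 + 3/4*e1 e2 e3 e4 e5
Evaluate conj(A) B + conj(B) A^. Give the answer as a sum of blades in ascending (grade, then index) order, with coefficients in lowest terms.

first term: -3/2*e2 e5 - 2*e1 e2 e5 - 10/9*e1 e4 e5 + 8/3*e2 e3 e5 + 5/6*e3 e4 e5 - 5/8*e1 e3 e4 e5
second term: -3/2*e2 e5 - 2*e1 e2 e5 - 10/9*e1 e4 e5 + 8/3*e2 e3 e5 + 5/6*e3 e4 e5 + 5/8*e1 e3 e4 e5
Answer: -3*e2 e5 - 4*e1 e2 e5 - 20/9*e1 e4 e5 + 16/3*e2 e3 e5 + 5/3*e3 e4 e5


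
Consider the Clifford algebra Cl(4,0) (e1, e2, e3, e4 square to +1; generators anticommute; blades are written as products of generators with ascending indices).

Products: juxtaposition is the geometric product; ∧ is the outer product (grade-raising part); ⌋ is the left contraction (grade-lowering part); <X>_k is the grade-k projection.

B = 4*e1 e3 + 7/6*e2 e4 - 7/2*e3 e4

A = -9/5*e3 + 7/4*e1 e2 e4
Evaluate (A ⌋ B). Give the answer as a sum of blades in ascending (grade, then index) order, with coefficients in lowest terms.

step 1: 36/5*e1 + 63/10*e4
Answer: 36/5*e1 + 63/10*e4


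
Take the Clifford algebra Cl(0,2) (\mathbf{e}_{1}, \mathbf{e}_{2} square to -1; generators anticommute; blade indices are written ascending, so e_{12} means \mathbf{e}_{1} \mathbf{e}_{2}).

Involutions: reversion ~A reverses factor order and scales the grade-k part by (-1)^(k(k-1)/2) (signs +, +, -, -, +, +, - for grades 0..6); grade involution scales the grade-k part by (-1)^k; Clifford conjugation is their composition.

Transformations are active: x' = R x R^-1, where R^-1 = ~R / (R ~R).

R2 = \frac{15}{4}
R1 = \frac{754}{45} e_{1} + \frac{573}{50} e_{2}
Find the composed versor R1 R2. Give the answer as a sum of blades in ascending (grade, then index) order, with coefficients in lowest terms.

Distribute over the terms of R2 (each basis-blade product reordered to ascending indices, repeated generators contracted through their squares):
R1 (\frac{15}{4}) = \frac{377}{6} e_{1} + \frac{1719}{40} e_{2}
Answer: \frac{377}{6} e_{1} + \frac{1719}{40} e_{2}


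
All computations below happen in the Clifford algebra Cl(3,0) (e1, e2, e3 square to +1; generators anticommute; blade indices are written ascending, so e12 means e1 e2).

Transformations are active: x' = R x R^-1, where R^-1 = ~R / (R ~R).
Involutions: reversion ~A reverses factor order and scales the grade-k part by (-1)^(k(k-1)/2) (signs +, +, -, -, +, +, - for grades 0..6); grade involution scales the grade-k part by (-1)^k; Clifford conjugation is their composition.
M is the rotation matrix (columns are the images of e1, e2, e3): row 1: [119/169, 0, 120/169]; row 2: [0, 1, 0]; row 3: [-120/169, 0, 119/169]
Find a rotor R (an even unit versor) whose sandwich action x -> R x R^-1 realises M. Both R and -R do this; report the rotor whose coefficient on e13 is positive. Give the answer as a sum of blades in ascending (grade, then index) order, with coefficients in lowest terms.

Method: write R = a + b12*e12 + b13*e13 + b23*e23 with a^2 + b12^2 + b13^2 + b23^2 = 1 (so R^-1 = ~R). Expanding the columns R e_j ~R gives tr M = 4a^2 - 1 and, from the antisymmetric part, M21 - M12 = -4a*b12, M13 - M31 = 4a*b13, M32 - M23 = -4a*b23.
Here tr M = 407/169, so a^2 = (1 + tr M)/4 = 144/169 and a = ±12/13. Taking a = 12/13: M21 - M12 = 0, M13 - M31 = 240/169, M32 - M23 = 0, giving b12 = 0, b13 = 5/13, b23 = 0, i.e. R = 12/13 + 5/13*e13.
Its e13 coefficient is already positive.
Answer: 12/13 + 5/13*e13. Sheet selection: the two-to-one cover makes ±R indistinguishable at the matrix level (trace 407/169), so uniqueness comes from the required sign on e13.


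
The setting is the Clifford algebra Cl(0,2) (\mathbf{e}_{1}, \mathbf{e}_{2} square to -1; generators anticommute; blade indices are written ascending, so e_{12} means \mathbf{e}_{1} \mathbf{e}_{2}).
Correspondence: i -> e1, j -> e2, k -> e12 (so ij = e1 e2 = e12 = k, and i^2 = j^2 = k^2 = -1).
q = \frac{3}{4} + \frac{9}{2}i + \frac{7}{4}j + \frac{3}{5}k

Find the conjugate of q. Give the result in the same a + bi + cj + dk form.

In blades: q = \frac{3}{4} + \frac{9}{2} e_{1} + \frac{7}{4} e_{2} + \frac{3}{5} e_{12}.
Conjugation here is Clifford conjugation: the scalar is fixed and the grade-1 and grade-2 blades all flip sign, giving \frac{3}{4} - \frac{9}{2} e_{1} - \frac{7}{4} e_{2} - \frac{3}{5} e_{12}; translating back:
Answer: \frac{3}{4} - \frac{9}{2}i - \frac{7}{4}j - \frac{3}{5}k


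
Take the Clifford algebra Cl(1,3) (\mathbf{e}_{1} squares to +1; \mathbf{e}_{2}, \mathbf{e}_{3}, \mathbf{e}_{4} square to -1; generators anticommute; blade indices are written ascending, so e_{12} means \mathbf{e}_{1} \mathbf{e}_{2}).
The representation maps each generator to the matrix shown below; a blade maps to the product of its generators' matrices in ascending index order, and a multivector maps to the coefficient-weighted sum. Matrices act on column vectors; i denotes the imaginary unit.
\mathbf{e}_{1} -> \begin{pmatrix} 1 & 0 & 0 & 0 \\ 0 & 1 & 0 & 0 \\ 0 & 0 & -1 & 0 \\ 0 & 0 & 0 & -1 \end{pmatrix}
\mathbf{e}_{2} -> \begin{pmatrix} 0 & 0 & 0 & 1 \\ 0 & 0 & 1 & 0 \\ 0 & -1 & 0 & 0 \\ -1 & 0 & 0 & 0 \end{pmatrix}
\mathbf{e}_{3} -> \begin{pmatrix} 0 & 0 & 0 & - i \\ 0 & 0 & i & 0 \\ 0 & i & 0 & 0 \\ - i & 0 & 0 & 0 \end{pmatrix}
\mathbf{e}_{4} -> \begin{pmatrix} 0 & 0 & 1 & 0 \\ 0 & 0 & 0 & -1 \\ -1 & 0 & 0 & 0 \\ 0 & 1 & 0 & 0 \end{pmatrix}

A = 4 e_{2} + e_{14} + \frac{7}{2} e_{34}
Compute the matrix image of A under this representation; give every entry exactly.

Bivector images (products of the table entries): rho(e_{14}) = rho(\mathbf{e}_{1})rho(\mathbf{e}_{4}) = \begin{pmatrix} 0 & 0 & 1 & 0 \\ 0 & 0 & 0 & -1 \\ 1 & 0 & 0 & 0 \\ 0 & -1 & 0 & 0 \end{pmatrix}; rho(e_{34}) = rho(\mathbf{e}_{3})rho(\mathbf{e}_{4}) = \begin{pmatrix} 0 & - i & 0 & 0 \\ - i & 0 & 0 & 0 \\ 0 & 0 & 0 & - i \\ 0 & 0 & - i & 0 \end{pmatrix}.
M = (4)*rho(e_{2}) + (1)*rho(e_{14}) + (\frac{7}{2})*rho(e_{34}), summed entrywise:
Answer: \begin{pmatrix} 0 & - \frac{7 i}{2} & 1 & 4 \\ - \frac{7 i}{2} & 0 & 4 & -1 \\ 1 & -4 & 0 & - \frac{7 i}{2} \\ -4 & -1 & - \frac{7 i}{2} & 0 \end{pmatrix}


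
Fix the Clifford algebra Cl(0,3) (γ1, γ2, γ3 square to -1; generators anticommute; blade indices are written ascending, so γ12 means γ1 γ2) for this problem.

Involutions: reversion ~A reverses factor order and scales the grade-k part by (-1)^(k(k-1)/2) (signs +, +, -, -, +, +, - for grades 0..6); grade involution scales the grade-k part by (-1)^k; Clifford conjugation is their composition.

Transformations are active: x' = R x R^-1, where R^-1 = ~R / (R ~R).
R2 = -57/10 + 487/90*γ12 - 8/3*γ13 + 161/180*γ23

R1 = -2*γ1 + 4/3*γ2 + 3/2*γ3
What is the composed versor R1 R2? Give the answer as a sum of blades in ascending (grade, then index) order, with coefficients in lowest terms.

Distribute over the terms of R1 (each basis-blade product reordered to ascending indices, repeated generators contracted through their squares):
(-2*γ1) R2 = 57/5*γ1 + 487/45*γ2 - 16/3*γ3 - 161/90*γ123
(4/3*γ2) R2 = 974/135*γ1 - 38/5*γ2 - 161/135*γ3 + 32/9*γ123
(3/2*γ3) R2 = -4*γ1 + 161/120*γ2 - 171/20*γ3 + 487/60*γ123
Summing the partial products and collecting blades:
Answer: 1973/135*γ1 + 1643/360*γ2 - 8141/540*γ3 + 593/60*γ123


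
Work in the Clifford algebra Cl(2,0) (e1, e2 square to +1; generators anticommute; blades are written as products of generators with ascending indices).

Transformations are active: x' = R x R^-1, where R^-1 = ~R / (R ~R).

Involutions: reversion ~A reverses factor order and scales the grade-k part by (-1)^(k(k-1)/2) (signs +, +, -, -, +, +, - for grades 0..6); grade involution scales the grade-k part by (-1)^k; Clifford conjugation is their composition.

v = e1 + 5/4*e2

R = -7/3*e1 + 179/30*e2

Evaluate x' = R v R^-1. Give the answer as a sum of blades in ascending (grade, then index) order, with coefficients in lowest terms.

~R = -7/3*e1 + 179/30*e2, and R ~R = 36941/900, so R^-1 = ~R / (36941/900).
R v = 41/8 - 533/60*e1 e2
Answer: -1426/901*e1 + 865/3604*e2


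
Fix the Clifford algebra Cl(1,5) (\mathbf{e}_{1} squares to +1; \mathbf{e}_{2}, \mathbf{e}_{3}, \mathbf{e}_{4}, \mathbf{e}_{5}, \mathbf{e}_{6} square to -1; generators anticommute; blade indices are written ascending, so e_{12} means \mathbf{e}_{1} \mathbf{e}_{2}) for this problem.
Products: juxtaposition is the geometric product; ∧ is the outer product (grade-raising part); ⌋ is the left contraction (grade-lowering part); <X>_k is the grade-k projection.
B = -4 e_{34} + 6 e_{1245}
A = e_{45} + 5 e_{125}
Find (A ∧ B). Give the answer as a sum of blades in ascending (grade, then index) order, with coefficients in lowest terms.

step 1: -20 e_{12345}
Answer: -20 e_{12345}


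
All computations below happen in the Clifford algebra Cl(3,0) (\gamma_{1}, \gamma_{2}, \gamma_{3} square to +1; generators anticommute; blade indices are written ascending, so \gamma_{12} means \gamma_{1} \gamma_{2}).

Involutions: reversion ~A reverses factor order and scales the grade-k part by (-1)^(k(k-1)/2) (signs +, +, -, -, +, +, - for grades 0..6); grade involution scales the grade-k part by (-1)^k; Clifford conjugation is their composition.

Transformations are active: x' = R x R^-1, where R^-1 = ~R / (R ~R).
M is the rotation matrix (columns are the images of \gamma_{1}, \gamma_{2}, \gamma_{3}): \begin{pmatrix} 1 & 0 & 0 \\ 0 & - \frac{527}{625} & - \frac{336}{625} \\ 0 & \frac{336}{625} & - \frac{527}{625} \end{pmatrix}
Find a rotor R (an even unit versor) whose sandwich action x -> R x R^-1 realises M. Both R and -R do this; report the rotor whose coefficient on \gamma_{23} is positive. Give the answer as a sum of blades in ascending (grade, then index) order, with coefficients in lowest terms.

Method: write R = a + b12*\gamma_{12} + b13*\gamma_{13} + b23*\gamma_{23} with a^2 + b12^2 + b13^2 + b23^2 = 1 (so R^-1 = ~R). Expanding the columns R e_j ~R gives tr M = 4a^2 - 1 and, from the antisymmetric part, M21 - M12 = -4a*b12, M13 - M31 = 4a*b13, M32 - M23 = -4a*b23.
Here tr M = -\frac{429}{625}, so a^2 = (1 + tr M)/4 = \frac{49}{625} and a = ±\frac{7}{25}. Taking a = \frac{7}{25}: M21 - M12 = 0, M13 - M31 = 0, M32 - M23 = \frac{672}{625}, giving b12 = 0, b13 = 0, b23 = -\frac{24}{25}, i.e. R = \frac{7}{25} - \frac{24}{25} \gamma_{23}.
Its \gamma_{23} coefficient is negative, so report the other preimage -R.
Answer: -\frac{7}{25} + \frac{24}{25} \gamma_{23}. Recall the cover is two-to-one: with M of trace -\frac{429}{625}, both preimages act alike, and the stated \gamma_{23} sign chooses the sheet.


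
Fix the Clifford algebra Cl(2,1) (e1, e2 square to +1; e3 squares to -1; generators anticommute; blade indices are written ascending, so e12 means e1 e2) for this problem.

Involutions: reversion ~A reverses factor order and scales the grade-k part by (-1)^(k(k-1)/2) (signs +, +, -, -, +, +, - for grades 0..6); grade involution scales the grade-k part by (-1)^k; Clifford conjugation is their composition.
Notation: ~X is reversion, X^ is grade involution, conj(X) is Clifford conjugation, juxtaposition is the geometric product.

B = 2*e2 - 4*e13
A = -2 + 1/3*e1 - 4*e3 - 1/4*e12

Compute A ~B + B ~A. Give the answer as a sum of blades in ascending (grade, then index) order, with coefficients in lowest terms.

first term: -33/2*e1 - 4*e2 + 4/3*e3 + 2/3*e12 - 8*e13 + 9*e23
second term: -33/2*e1 - 4*e2 + 4/3*e3 - 2/3*e12 + 8*e13 - 9*e23
Answer: -33*e1 - 8*e2 + 8/3*e3


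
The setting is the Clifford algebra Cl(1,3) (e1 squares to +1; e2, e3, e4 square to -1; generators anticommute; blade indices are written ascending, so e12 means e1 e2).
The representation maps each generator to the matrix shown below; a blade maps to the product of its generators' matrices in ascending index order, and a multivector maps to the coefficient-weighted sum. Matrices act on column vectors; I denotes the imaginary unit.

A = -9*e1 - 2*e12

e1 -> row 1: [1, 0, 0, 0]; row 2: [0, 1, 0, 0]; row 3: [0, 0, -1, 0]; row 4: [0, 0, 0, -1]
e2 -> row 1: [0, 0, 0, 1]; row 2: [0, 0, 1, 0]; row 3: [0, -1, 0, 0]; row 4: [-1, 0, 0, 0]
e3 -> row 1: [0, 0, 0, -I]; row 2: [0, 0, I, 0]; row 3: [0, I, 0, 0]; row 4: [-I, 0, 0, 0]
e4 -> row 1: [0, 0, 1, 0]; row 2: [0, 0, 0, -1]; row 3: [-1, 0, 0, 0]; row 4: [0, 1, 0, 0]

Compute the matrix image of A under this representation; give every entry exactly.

Bivector images (products of the table entries): rho(e12) = rho(e1)rho(e2) = row 1: [0, 0, 0, 1]; row 2: [0, 0, 1, 0]; row 3: [0, 1, 0, 0]; row 4: [1, 0, 0, 0].
M = (-9)*rho(e1) + (-2)*rho(e12), summed entrywise:
Answer: row 1: [-9, 0, 0, -2]; row 2: [0, -9, -2, 0]; row 3: [0, -2, 9, 0]; row 4: [-2, 0, 0, 9]


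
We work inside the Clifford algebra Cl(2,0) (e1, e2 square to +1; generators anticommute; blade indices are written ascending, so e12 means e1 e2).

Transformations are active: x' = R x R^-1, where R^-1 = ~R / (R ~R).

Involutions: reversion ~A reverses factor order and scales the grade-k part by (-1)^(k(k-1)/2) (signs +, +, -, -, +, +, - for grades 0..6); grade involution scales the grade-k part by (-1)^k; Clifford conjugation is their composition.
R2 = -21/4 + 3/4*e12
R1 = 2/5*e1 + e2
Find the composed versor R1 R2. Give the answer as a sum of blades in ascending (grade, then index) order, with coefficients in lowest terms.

Distribute over the terms of R1 (each basis-blade product reordered to ascending indices, repeated generators contracted through their squares):
(2/5*e1) R2 = -21/10*e1 + 3/10*e2
(e2) R2 = -3/4*e1 - 21/4*e2
Summing the partial products and collecting blades:
Answer: -57/20*e1 - 99/20*e2


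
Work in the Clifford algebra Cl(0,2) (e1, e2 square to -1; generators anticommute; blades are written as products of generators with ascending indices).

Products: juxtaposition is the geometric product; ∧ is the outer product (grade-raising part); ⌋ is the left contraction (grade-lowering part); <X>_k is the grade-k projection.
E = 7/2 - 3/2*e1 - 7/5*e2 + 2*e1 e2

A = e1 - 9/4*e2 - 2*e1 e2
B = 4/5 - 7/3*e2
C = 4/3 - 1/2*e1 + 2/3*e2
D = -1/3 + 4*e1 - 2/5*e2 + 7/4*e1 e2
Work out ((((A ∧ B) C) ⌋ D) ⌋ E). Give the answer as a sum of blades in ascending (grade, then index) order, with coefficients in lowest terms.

step 1: 4/5*e1 - 9/5*e2 - 59/15*e1 e2
step 2: 8/5 + 166/45*e1 - 13/30*e2 - 101/18*e1 e2
step 3: -10157/1800 + 677/120*e1 - 3193/450*e2 + 14/5*e1 e2
step 4: -26821/1000 - 20617/3600*e1 - 30451/9000*e2 - 10157/900*e1 e2
Answer: -26821/1000 - 20617/3600*e1 - 30451/9000*e2 - 10157/900*e1 e2


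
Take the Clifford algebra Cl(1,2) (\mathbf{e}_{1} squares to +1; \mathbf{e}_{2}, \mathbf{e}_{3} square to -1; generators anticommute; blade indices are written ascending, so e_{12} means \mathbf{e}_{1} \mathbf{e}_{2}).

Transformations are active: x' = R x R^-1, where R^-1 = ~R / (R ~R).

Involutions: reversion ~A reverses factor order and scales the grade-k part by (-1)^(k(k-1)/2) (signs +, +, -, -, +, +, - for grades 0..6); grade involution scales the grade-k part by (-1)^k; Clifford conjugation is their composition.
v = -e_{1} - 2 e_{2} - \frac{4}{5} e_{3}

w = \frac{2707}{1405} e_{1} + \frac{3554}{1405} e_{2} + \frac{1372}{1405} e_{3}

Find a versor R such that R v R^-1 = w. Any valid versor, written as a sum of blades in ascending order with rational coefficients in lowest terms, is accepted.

Take R = v + w = \frac{1302}{1405} e_{1} + \frac{744}{1405} e_{2} + \frac{248}{1405} e_{3}. Because q(v) = q(w) = -\frac{91}{25}, conjugation by R sends v exactly to w.
Answer: \frac{1302}{1405} e_{1} + \frac{744}{1405} e_{2} + \frac{248}{1405} e_{3}


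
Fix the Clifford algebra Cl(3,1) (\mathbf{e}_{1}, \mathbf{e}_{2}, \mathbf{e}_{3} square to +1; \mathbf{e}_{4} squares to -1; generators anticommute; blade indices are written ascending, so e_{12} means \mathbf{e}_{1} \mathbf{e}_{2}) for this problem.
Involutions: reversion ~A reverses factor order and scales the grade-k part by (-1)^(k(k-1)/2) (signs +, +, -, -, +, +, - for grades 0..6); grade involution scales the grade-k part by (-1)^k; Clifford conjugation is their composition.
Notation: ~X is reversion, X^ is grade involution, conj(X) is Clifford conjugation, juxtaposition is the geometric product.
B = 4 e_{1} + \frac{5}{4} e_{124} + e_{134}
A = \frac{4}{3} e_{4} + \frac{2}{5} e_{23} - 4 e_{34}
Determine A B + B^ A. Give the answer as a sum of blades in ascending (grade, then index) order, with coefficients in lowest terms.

first term: -4 e_{1} - \frac{5}{3} e_{12} - \frac{4}{3} e_{13} - \frac{16}{3} e_{14} + \frac{33}{5} e_{123} + \frac{2}{5} e_{124} - \frac{33}{2} e_{134}
second term: 4 e_{1} + \frac{5}{3} e_{12} + \frac{4}{3} e_{13} - \frac{16}{3} e_{14} + \frac{17}{5} e_{123} + \frac{2}{5} e_{124} + \frac{31}{2} e_{134}
Answer: -\frac{32}{3} e_{14} + 10 e_{123} + \frac{4}{5} e_{124} - e_{134}


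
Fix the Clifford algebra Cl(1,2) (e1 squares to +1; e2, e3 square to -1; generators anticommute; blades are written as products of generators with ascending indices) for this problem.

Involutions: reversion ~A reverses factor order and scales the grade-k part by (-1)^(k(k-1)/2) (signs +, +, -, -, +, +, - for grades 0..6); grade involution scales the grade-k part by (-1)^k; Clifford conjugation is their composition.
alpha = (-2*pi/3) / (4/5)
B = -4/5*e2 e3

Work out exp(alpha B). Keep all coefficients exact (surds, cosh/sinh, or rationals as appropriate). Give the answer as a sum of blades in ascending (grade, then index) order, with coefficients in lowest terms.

B^2 = (-4/5)^2*(e2 e3)^2 = 16/25*(-1) = -16/25 (a basis 2-blade squares to minus the product of its generators' squares).
B^2 = -16/25 — circular case — the even/odd split gives cos and sin: l = 4/5, alpha*l = -2*pi/3, so exp(alpha B) = cos(-2*pi/3) + (sin(-2*pi/3)/(4/5))*B = -1/2 + (-5*sqrt(3)/8)*B.
Answer: -1/2 + sqrt(3)/2*e2 e3


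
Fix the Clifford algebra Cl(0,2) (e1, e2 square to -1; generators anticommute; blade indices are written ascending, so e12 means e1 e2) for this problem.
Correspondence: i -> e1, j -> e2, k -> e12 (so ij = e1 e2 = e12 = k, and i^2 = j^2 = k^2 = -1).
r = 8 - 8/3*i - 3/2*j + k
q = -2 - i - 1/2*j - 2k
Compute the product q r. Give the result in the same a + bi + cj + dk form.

In blades: q = -2 - e1 - 1/2*e2 - 2*e12, r = 8 - 8/3*e1 - 3/2*e2 + e12.
Distribute q over r term by term (generator squares from the signature, products reordered to ascending indices): (-2)*r = -16 + 16/3*e1 + 3*e2 - 2*e12; (-e1)*r = -8/3 - 8*e1 + e2 + 3/2*e12; (-1/2*e2)*r = -3/4 - 1/2*e1 - 4*e2 - 4/3*e12; (-2*e12)*r = 2 - 3*e1 + 16/3*e2 - 16*e12.
Sum: -209/12 - 37/6*e1 + 16/3*e2 - 107/6*e12; translating back through the correspondence:
Answer: -209/12 - 37/6*i + 16/3*j - 107/6*k


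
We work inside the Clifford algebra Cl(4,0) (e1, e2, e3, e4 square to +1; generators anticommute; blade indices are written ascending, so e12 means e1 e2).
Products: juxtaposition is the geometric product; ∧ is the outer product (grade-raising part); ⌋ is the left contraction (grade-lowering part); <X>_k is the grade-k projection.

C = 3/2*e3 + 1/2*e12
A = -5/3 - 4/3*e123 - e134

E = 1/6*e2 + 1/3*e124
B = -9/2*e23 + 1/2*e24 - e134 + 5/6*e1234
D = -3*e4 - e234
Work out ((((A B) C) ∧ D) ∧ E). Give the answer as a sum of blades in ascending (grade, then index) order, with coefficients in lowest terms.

step 1: -1 - 6*e1 + 5/6*e2 + 10/9*e4 + 15/2*e23 + 1/2*e24 - 1/2*e123 - 9/2*e124 + 7/3*e134 - 25/18*e1234
step 2: -5/12*e1 + 33/4*e2 - 5/4*e3 + 9/4*e4 - 5/4*e12 - 51/4*e13 - 15/4*e14 + 5/4*e23 - 35/36*e34 + 95/36*e124 + 5/12*e234 + 27/4*e1234
step 3: 5/4*e14 - 99/4*e24 + 15/4*e34 + 15/4*e124 + 153/4*e134 - 15/4*e234 + 5/12*e1234
step 4: -5/24*e124 + 5/8*e234 + 51/8*e1234
Answer: -5/24*e124 + 5/8*e234 + 51/8*e1234


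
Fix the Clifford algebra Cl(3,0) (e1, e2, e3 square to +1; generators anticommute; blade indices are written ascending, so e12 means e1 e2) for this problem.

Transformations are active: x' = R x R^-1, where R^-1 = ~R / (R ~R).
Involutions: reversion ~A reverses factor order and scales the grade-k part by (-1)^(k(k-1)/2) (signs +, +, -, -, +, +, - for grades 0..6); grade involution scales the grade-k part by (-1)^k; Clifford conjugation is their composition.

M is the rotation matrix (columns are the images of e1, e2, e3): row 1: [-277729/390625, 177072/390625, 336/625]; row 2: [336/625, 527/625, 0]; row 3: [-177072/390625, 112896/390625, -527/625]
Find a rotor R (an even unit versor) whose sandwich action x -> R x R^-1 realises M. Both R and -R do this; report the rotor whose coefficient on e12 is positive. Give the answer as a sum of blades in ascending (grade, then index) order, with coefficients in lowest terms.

Method: write R = a + b12*e12 + b13*e13 + b23*e23 with a^2 + b12^2 + b13^2 + b23^2 = 1 (so R^-1 = ~R). Expanding the columns R e_j ~R gives tr M = 4a^2 - 1 and, from the antisymmetric part, M21 - M12 = -4a*b12, M13 - M31 = 4a*b13, M32 - M23 = -4a*b23.
Here tr M = -277729/390625, so a^2 = (1 + tr M)/4 = 28224/390625 and a = ±168/625. Taking a = 168/625: M21 - M12 = 32928/390625, M13 - M31 = 387072/390625, M32 - M23 = 112896/390625, giving b12 = -49/625, b13 = 576/625, b23 = -168/625, i.e. R = 168/625 - 49/625*e12 + 576/625*e13 - 168/625*e23.
Its e12 coefficient is negative, so report the other preimage -R.
Answer: -168/625 + 49/625*e12 - 576/625*e13 + 168/625*e23. Why the constraint matters: R and -R act identically through the sandwich — M has trace -277729/390625 either way — so only the sign condition on e12 picks one of the two preimages.
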